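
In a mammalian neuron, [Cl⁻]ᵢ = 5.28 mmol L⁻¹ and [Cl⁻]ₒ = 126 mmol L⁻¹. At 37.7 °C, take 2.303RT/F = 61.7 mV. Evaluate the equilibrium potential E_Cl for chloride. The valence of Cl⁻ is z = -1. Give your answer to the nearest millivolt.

-85 mV

E = (61.7/z) · log₁₀([Cl⁻]_out/[Cl⁻]_in) with z = -1.
For an anion, dividing by z = -1 reverses the sign.
= (61.7/-1) · log₁₀(126/5.28) = -61.70 · log₁₀(23.86)
= -61.70 · (1.3777) = -85.01 mV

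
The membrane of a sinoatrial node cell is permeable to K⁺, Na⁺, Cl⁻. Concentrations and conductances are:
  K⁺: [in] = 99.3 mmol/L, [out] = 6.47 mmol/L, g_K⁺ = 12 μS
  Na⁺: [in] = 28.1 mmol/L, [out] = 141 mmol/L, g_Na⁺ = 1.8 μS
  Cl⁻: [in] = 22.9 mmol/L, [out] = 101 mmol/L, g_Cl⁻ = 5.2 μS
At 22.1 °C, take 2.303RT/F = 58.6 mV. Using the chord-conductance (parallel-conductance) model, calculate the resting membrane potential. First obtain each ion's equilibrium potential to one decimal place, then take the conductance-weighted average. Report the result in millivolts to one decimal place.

E_K⁺ = (58.6/1)·log₁₀(6.47/99.3) = -69.5 mV
E_Na⁺ = (58.6/1)·log₁₀(141/28.1) = 41.1 mV
E_Cl⁻ = (58.6/-1)·log₁₀(101/22.9) = -37.8 mV
Vm = (Σ gᵢEᵢ)/(Σ gᵢ) = (12·-69.5 + 1.8·41.1 + 5.2·-37.8) / (12 + 1.8 + 5.2)
= -956.58 / 19 = -50.35 mV

-50.3 mV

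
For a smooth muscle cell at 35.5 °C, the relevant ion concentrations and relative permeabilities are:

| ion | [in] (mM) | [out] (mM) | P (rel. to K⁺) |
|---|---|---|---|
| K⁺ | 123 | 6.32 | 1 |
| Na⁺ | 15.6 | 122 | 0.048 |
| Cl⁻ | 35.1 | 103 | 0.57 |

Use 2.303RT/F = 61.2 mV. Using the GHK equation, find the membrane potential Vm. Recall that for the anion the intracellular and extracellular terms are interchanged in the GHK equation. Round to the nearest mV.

Vm = 61.2 · log₁₀[(Σ P·[cation]ₒ + Σ P·[anion]ᵢ) / (Σ P·[cation]ᵢ + Σ P·[anion]ₒ)]
Numerator = 1×6.32 + 0.048×122 + 0.57×35.1 = 32.18
Denominator = 1×123 + 0.048×15.6 + 0.57×103 = 182.5
Vm = 61.2 · log₁₀(0.17639) = 61.2 × (-0.7535) = -46.12 mV

-46 mV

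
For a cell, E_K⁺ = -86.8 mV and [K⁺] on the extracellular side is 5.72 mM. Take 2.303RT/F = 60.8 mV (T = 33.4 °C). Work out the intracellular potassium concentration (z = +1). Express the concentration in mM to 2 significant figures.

150 mM

Nernst: E = (60.8/1) · log₁₀([out]/[in]), so log₁₀([out]/[in]) = -86.8 × 1 / 60.8 = -1.4276.
[out]/[in] = 10^(-1.4276) = 0.03736.
[in] = 5.72 / 0.03736 = 153.1 mM.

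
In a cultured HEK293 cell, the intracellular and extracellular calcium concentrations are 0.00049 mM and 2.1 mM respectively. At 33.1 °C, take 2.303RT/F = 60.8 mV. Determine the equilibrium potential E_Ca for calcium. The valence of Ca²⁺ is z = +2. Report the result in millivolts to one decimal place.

E = (60.8/z) · log₁₀([Ca²⁺]_out/[Ca²⁺]_in) with z = +2.
= (60.8/2) · log₁₀(2.1/0.00049) = 30.40 · log₁₀(4286)
= 30.40 · (3.6320) = 110.41 mV

110.4 mV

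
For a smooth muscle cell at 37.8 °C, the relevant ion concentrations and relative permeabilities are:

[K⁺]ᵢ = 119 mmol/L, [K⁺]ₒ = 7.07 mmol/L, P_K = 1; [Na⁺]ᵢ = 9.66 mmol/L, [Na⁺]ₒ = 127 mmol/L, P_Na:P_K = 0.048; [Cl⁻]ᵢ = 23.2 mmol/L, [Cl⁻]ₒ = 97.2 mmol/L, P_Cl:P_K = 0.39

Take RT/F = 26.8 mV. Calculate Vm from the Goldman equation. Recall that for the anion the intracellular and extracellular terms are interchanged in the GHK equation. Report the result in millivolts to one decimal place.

-52.5 mV

Vm = 26.8 · ln[(Σ P·[cation]ₒ + Σ P·[anion]ᵢ) / (Σ P·[cation]ᵢ + Σ P·[anion]ₒ)]
Numerator = 1×7.07 + 0.048×127 + 0.39×23.2 = 22.21
Denominator = 1×119 + 0.048×9.66 + 0.39×97.2 = 157.4
Vm = 26.8 · ln(0.14116) = 26.8 × (-1.9579) = -52.47 mV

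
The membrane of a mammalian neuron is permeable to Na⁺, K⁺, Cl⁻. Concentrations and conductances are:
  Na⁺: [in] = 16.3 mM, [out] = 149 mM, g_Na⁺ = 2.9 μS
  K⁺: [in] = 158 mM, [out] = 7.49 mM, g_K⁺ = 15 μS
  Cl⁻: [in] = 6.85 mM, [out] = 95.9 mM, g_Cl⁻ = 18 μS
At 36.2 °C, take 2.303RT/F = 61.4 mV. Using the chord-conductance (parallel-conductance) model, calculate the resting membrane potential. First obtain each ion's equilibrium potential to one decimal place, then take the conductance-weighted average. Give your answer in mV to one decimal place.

E_Na⁺ = (61.4/1)·log₁₀(149/16.3) = 59.0 mV
E_K⁺ = (61.4/1)·log₁₀(7.49/158) = -81.3 mV
E_Cl⁻ = (61.4/-1)·log₁₀(95.9/6.85) = -70.4 mV
Vm = (Σ gᵢEᵢ)/(Σ gᵢ) = (2.9·59.0 + 15·-81.3 + 18·-70.4) / (2.9 + 15 + 18)
= -2315.60 / 35.9 = -64.50 mV

-64.5 mV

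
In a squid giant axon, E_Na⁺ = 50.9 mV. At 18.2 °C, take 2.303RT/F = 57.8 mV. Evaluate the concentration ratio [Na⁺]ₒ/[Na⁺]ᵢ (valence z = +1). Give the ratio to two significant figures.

7.6

log₁₀([out]/[in]) = E·z/(57.8) = 50.9 × 1 / 57.8 = 0.8806
[out]/[in] = 10^(0.8806) = 7.597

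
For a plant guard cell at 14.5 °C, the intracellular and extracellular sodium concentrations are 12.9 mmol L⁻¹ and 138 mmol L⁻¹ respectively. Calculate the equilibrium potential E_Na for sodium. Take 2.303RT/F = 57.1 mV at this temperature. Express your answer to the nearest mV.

E = (57.1/z) · log₁₀([Na⁺]_out/[Na⁺]_in) with z = +1.
= (57.1/1) · log₁₀(138/12.9) = 57.10 · log₁₀(10.7)
= 57.10 · (1.0293) = 58.77 mV

59 mV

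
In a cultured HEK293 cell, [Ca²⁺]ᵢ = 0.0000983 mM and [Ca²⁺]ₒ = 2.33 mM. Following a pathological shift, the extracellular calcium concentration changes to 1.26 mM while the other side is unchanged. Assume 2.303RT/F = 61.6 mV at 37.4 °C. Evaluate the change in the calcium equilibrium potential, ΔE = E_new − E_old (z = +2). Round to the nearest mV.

-8 mV

E_old = (61.6/2)·log₁₀(2.33/0.0000983) = 134.74 mV
E_new = (61.6/2)·log₁₀(1.26/0.0000983) = 126.52 mV
ΔE = 126.52 − (134.74) = -8.22 mV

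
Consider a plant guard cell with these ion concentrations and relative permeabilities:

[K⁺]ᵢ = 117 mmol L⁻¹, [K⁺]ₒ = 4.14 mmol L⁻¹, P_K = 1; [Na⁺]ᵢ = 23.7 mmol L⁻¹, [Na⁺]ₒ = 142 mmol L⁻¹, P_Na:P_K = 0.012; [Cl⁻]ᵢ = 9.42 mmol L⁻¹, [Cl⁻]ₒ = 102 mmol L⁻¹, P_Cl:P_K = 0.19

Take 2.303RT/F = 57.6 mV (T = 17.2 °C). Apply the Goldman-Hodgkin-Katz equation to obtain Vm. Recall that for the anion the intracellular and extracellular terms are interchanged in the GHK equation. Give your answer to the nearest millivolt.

Vm = 57.6 · log₁₀[(Σ P·[cation]ₒ + Σ P·[anion]ᵢ) / (Σ P·[cation]ᵢ + Σ P·[anion]ₒ)]
Numerator = 1×4.14 + 0.012×142 + 0.19×9.42 = 7.634
Denominator = 1×117 + 0.012×23.7 + 0.19×102 = 136.7
Vm = 57.6 · log₁₀(0.055858) = 57.6 × (-1.2529) = -72.17 mV

-72 mV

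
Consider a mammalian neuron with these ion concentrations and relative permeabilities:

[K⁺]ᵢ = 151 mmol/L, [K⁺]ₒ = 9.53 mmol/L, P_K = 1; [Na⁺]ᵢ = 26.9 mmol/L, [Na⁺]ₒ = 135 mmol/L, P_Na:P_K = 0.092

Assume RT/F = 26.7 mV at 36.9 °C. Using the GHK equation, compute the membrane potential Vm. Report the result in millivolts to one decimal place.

Vm = 26.7 · ln[(Σ P·[cation]ₒ + Σ P·[anion]ᵢ) / (Σ P·[cation]ᵢ + Σ P·[anion]ₒ)]
Numerator = 1×9.53 + 0.092×135 = 21.95
Denominator = 1×151 + 0.092×26.9 = 153.5
Vm = 26.7 · ln(0.14302) = 26.7 × (-1.9448) = -51.93 mV

-51.9 mV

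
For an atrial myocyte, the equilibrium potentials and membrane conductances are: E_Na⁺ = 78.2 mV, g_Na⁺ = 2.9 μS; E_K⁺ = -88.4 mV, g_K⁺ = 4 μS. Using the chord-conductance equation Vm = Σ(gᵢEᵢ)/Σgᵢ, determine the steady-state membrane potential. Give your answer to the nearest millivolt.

-18 mV

Σ gᵢEᵢ = 2.9·(78.2) + 4·(-88.4) = -126.82
Σ gᵢ = 2.9 + 4 = 6.9
Vm = -126.82 / 6.9 = -18.38 mV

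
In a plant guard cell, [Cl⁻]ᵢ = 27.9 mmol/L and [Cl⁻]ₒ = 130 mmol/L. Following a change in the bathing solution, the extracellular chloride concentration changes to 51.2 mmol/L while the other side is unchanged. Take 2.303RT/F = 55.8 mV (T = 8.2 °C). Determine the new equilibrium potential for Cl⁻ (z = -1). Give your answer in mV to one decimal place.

After the shift: [Cl⁻]_out = 51.2, [Cl⁻]_in = 27.9 mmol/L.
E_new = (55.8/-1)·log₁₀(51.2/27.9) = -55.80 · (0.2637) = -14.71 mV

-14.7 mV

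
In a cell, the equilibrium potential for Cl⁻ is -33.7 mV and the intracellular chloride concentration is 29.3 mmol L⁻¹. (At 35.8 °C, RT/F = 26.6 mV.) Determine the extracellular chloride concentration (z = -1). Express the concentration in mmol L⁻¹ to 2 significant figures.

100 mmol L⁻¹

Nernst: E = (26.6/-1) · ln([out]/[in]), so ln([out]/[in]) = -33.7 × -1 / 26.6 = 1.2669.
[out]/[in] = e^(1.2669) = 3.55.
[out] = 3.55 × 29.3 = 104 mmol L⁻¹.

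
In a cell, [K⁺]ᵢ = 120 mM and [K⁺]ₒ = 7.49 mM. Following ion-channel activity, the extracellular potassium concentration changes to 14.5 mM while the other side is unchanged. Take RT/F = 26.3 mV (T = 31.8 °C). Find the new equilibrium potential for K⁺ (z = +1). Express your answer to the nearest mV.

After the shift: [K⁺]_out = 14.5, [K⁺]_in = 120 mM.
E_new = (26.3/1)·ln(14.5/120) = 26.30 · (-2.1133) = -55.58 mV

-56 mV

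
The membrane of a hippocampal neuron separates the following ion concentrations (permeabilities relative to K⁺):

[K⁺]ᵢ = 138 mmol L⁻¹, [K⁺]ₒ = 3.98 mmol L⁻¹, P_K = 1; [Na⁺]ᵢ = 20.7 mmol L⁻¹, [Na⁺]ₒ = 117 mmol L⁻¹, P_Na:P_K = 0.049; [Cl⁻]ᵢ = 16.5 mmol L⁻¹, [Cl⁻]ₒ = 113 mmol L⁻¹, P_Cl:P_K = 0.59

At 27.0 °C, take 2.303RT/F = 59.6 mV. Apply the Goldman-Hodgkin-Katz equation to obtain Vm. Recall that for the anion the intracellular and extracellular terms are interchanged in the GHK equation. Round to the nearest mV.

-61 mV

Vm = 59.6 · log₁₀[(Σ P·[cation]ₒ + Σ P·[anion]ᵢ) / (Σ P·[cation]ᵢ + Σ P·[anion]ₒ)]
Numerator = 1×3.98 + 0.049×117 + 0.59×16.5 = 19.45
Denominator = 1×138 + 0.049×20.7 + 0.59×113 = 205.7
Vm = 59.6 · log₁₀(0.094553) = 59.6 × (-1.0243) = -61.05 mV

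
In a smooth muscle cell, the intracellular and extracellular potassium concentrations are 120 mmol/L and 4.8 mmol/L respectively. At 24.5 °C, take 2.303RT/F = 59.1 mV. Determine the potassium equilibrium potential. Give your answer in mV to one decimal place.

E = (59.1/z) · log₁₀([K⁺]_out/[K⁺]_in) with z = +1.
= (59.1/1) · log₁₀(4.8/120) = 59.10 · log₁₀(0.04)
= 59.10 · (-1.3979) = -82.62 mV

-82.6 mV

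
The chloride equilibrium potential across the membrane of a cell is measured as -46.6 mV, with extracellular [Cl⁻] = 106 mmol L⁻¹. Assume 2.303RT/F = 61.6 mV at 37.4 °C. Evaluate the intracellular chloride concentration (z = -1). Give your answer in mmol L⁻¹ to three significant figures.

Nernst: E = (61.6/-1) · log₁₀([out]/[in]), so log₁₀([out]/[in]) = -46.6 × -1 / 61.6 = 0.7565.
[out]/[in] = 10^(0.7565) = 5.708.
[in] = 106 / 5.708 = 18.57 mmol L⁻¹.

18.6 mmol L⁻¹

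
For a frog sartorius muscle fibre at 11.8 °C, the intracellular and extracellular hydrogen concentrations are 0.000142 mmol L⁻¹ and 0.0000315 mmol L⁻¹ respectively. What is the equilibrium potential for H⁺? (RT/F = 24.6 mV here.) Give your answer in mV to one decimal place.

E = (24.6/z) · ln([H⁺]_out/[H⁺]_in) with z = +1.
= (24.6/1) · ln(0.0000315/0.000142) = 24.60 · ln(0.2218)
= 24.60 · (-1.5058) = -37.04 mV

-37.0 mV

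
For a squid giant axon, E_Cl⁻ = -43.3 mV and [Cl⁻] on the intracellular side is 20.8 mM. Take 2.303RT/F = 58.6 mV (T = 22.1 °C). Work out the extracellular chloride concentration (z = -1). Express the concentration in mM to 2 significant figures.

Nernst: E = (58.6/-1) · log₁₀([out]/[in]), so log₁₀([out]/[in]) = -43.3 × -1 / 58.6 = 0.7389.
[out]/[in] = 10^(0.7389) = 5.482.
[out] = 5.482 × 20.8 = 114 mM.

110 mM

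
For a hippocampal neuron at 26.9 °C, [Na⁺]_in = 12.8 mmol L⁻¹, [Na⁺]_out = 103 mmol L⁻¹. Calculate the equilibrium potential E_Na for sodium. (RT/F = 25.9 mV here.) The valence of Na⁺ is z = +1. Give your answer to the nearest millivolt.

54 mV

E = (25.9/z) · ln([Na⁺]_out/[Na⁺]_in) with z = +1.
= (25.9/1) · ln(103/12.8) = 25.90 · ln(8.047)
= 25.90 · (2.0853) = 54.01 mV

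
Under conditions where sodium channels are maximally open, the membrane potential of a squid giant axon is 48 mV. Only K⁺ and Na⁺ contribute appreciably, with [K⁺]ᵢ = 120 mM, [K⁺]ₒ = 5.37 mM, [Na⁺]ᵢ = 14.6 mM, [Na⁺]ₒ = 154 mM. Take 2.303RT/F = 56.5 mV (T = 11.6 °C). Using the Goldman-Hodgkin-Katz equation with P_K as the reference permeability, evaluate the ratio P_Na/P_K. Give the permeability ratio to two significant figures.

17

Let α = P_Na/P_K. GHK: Vm = 56.5·log₁₀[(Kₒ + α·Naₒ)/(Kᵢ + α·Naᵢ)].
10^(Vm/56.5) = 10^(48.0/56.5) = 7.0722
So 7.0722·(Kᵢ + α·Naᵢ) = Kₒ + α·Naₒ → α = (7.0722·120.0 − 5.37) / (154.0 − 7.0722·14.6)
α = (848.7 − 5.37) / (154.0 − 103.3) = 843.3/50.75 = 16.62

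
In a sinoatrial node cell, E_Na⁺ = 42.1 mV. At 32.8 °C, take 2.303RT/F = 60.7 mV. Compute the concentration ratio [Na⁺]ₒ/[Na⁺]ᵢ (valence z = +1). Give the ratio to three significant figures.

log₁₀([out]/[in]) = E·z/(60.7) = 42.1 × 1 / 60.7 = 0.6936
[out]/[in] = 10^(0.6936) = 4.938

4.94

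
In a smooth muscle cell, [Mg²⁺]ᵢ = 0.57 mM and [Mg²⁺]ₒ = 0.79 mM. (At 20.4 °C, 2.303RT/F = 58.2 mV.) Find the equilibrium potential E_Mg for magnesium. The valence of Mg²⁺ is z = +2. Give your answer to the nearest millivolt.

4 mV

E = (58.2/z) · log₁₀([Mg²⁺]_out/[Mg²⁺]_in) with z = +2.
= (58.2/2) · log₁₀(0.79/0.57) = 29.10 · log₁₀(1.386)
= 29.10 · (0.1418) = 4.12 mV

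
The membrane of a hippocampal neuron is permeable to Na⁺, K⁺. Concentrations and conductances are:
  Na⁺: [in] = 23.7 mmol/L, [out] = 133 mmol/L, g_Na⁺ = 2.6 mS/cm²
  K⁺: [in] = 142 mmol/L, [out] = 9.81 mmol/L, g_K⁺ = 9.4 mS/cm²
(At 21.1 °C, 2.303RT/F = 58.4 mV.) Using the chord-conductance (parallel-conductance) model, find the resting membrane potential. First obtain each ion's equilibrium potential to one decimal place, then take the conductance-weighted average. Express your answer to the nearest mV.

E_Na⁺ = (58.4/1)·log₁₀(133/23.7) = 43.7 mV
E_K⁺ = (58.4/1)·log₁₀(9.81/142) = -67.8 mV
Vm = (Σ gᵢEᵢ)/(Σ gᵢ) = (2.6·43.7 + 9.4·-67.8) / (2.6 + 9.4)
= -523.70 / 12 = -43.64 mV

-44 mV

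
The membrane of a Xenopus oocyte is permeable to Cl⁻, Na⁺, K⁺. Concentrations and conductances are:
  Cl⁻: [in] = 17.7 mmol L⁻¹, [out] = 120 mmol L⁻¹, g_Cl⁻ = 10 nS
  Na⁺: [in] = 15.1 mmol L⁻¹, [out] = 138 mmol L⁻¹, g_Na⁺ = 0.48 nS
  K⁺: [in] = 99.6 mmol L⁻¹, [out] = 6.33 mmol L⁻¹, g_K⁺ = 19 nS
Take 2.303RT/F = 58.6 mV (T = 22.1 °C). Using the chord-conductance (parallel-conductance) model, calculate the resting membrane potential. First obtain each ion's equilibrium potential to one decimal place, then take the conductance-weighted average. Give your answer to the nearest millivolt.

-61 mV

E_Cl⁻ = (58.6/-1)·log₁₀(120/17.7) = -48.7 mV
E_Na⁺ = (58.6/1)·log₁₀(138/15.1) = 56.3 mV
E_K⁺ = (58.6/1)·log₁₀(6.33/99.6) = -70.1 mV
Vm = (Σ gᵢEᵢ)/(Σ gᵢ) = (10·-48.7 + 0.48·56.3 + 19·-70.1) / (10 + 0.48 + 19)
= -1791.88 / 29.48 = -60.78 mV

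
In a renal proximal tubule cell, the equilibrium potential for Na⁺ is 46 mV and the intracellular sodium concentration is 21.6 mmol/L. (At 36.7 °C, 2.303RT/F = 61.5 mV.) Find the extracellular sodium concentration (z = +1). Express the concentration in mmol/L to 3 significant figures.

121 mmol/L

Nernst: E = (61.5/1) · log₁₀([out]/[in]), so log₁₀([out]/[in]) = 46.0 × 1 / 61.5 = 0.7480.
[out]/[in] = 10^(0.7480) = 5.597.
[out] = 5.597 × 21.6 = 120.9 mmol/L.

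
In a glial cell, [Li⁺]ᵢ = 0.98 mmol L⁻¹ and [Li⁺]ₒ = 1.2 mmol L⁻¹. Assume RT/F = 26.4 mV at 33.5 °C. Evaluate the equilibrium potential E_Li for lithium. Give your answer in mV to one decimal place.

5.3 mV

E = (26.4/z) · ln([Li⁺]_out/[Li⁺]_in) with z = +1.
= (26.4/1) · ln(1.2/0.98) = 26.40 · ln(1.224)
= 26.40 · (0.2025) = 5.35 mV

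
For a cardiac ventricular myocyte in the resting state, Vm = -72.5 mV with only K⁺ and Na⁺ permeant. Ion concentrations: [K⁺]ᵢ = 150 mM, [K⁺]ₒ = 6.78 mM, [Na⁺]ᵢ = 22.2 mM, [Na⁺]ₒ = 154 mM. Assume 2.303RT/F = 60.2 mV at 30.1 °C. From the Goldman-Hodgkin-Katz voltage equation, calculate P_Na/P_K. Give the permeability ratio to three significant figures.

Let α = P_Na/P_K. GHK: Vm = 60.2·log₁₀[(Kₒ + α·Naₒ)/(Kᵢ + α·Naᵢ)].
10^(Vm/60.2) = 10^(-72.5/60.2) = 0.062471
So 0.062471·(Kᵢ + α·Naᵢ) = Kₒ + α·Naₒ → α = (0.062471·150.0 − 6.78) / (154.0 − 0.062471·22.2)
α = (9.371 − 6.78) / (154.0 − 1.387) = 2.591/152.6 = 0.01698

0.0170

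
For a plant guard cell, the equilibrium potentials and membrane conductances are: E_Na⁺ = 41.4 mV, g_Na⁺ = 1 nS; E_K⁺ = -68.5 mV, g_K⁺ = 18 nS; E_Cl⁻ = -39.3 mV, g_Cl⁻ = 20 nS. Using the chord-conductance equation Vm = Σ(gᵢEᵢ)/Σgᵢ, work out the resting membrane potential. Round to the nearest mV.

-51 mV

Σ gᵢEᵢ = 1·(41.4) + 18·(-68.5) + 20·(-39.3) = -1977.60
Σ gᵢ = 1 + 18 + 20 = 39
Vm = -1977.60 / 39 = -50.71 mV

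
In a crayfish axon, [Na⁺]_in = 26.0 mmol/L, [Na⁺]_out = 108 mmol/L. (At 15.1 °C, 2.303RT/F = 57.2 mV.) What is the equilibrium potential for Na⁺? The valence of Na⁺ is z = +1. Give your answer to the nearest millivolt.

35 mV

E = (57.2/z) · log₁₀([Na⁺]_out/[Na⁺]_in) with z = +1.
= (57.2/1) · log₁₀(108/26.0) = 57.20 · log₁₀(4.154)
= 57.20 · (0.6185) = 35.38 mV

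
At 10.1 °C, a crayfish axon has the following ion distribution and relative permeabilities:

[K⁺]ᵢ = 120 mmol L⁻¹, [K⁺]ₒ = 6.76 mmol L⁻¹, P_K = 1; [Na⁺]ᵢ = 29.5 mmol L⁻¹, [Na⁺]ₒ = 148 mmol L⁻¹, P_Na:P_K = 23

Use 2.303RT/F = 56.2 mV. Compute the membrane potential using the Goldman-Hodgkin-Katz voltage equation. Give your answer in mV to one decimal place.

Vm = 56.2 · log₁₀[(Σ P·[cation]ₒ + Σ P·[anion]ᵢ) / (Σ P·[cation]ᵢ + Σ P·[anion]ₒ)]
Numerator = 1×6.76 + 23×148 = 3411
Denominator = 1×120 + 23×29.5 = 798.5
Vm = 56.2 · log₁₀(4.2715) = 56.2 × (0.6306) = 35.44 mV

35.4 mV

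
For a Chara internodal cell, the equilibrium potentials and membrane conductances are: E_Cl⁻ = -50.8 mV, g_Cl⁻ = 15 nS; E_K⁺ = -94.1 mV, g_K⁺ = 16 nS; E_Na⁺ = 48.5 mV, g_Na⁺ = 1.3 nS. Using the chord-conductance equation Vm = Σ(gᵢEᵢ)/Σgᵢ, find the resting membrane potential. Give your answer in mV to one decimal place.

Σ gᵢEᵢ = 15·(-50.8) + 16·(-94.1) + 1.3·(48.5) = -2204.55
Σ gᵢ = 15 + 16 + 1.3 = 32.3
Vm = -2204.55 / 32.3 = -68.25 mV

-68.3 mV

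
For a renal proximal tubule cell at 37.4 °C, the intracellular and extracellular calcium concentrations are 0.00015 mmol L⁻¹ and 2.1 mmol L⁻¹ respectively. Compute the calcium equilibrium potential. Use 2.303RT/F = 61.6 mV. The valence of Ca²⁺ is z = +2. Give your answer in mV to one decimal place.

E = (61.6/z) · log₁₀([Ca²⁺]_out/[Ca²⁺]_in) with z = +2.
= (61.6/2) · log₁₀(2.1/0.00015) = 30.80 · log₁₀(1.4e+04)
= 30.80 · (4.1461) = 127.70 mV

127.7 mV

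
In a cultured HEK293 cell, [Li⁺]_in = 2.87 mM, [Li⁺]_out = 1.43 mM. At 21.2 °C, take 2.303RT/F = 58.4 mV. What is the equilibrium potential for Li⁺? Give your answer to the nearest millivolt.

E = (58.4/z) · log₁₀([Li⁺]_out/[Li⁺]_in) with z = +1.
= (58.4/1) · log₁₀(1.43/2.87) = 58.40 · log₁₀(0.4983)
= 58.40 · (-0.3025) = -17.67 mV

-18 mV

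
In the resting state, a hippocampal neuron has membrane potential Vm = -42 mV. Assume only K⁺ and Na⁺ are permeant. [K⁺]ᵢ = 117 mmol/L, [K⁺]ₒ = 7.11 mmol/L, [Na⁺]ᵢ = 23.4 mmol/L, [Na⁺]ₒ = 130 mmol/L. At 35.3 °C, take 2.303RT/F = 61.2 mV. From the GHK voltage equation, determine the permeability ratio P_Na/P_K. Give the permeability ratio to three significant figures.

Let α = P_Na/P_K. GHK: Vm = 61.2·log₁₀[(Kₒ + α·Naₒ)/(Kᵢ + α·Naᵢ)].
10^(Vm/61.2) = 10^(-42.0/61.2) = 0.20593
So 0.20593·(Kᵢ + α·Naᵢ) = Kₒ + α·Naₒ → α = (0.20593·117.0 − 7.11) / (130.0 − 0.20593·23.4)
α = (24.09 − 7.11) / (130.0 − 4.819) = 16.98/125.2 = 0.1357

0.136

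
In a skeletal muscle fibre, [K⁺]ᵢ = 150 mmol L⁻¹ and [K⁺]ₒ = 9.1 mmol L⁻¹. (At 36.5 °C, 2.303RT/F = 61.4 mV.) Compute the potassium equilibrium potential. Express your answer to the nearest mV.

-75 mV

E = (61.4/z) · log₁₀([K⁺]_out/[K⁺]_in) with z = +1.
= (61.4/1) · log₁₀(9.1/150) = 61.40 · log₁₀(0.06067)
= 61.40 · (-1.2170) = -74.73 mV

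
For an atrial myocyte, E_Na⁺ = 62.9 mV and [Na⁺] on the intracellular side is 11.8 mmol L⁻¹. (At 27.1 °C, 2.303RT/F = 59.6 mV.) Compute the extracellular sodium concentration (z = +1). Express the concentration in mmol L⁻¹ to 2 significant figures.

130 mmol L⁻¹

Nernst: E = (59.6/1) · log₁₀([out]/[in]), so log₁₀([out]/[in]) = 62.9 × 1 / 59.6 = 1.0554.
[out]/[in] = 10^(1.0554) = 11.36.
[out] = 11.36 × 11.8 = 134 mmol L⁻¹.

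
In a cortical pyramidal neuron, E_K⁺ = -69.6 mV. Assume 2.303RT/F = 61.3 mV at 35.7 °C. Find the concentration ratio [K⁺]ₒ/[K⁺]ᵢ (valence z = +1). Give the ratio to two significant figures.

log₁₀([out]/[in]) = E·z/(61.3) = -69.6 × 1 / 61.3 = -1.1354
[out]/[in] = 10^(-1.1354) = 0.07322

0.073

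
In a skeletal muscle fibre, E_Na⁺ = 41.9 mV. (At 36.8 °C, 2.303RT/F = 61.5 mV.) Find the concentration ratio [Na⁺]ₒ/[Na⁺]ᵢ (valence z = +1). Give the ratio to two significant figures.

log₁₀([out]/[in]) = E·z/(61.5) = 41.9 × 1 / 61.5 = 0.6813
[out]/[in] = 10^(0.6813) = 4.801

4.8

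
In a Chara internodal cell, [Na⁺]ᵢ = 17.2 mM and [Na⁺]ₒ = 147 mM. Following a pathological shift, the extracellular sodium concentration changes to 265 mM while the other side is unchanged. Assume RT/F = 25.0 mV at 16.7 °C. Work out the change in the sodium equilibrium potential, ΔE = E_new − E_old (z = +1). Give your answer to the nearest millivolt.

E_old = (25.0/1)·ln(147/17.2) = 53.64 mV
E_new = (25.0/1)·ln(265/17.2) = 68.37 mV
ΔE = 68.37 − (53.64) = 14.73 mV

15 mV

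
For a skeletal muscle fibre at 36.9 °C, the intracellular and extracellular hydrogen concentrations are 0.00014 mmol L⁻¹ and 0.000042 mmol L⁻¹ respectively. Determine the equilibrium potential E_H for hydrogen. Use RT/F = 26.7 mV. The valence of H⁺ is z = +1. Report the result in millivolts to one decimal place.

-32.1 mV

E = (26.7/z) · ln([H⁺]_out/[H⁺]_in) with z = +1.
= (26.7/1) · ln(0.000042/0.00014) = 26.70 · ln(0.3)
= 26.70 · (-1.2040) = -32.15 mV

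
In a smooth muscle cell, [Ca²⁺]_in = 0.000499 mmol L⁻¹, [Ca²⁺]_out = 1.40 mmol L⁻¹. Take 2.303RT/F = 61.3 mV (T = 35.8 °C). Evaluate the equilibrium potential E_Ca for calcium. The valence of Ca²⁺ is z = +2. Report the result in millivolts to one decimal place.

105.7 mV

E = (61.3/z) · log₁₀([Ca²⁺]_out/[Ca²⁺]_in) with z = +2.
= (61.3/2) · log₁₀(1.40/0.000499) = 30.65 · log₁₀(2806)
= 30.65 · (3.4480) = 105.68 mV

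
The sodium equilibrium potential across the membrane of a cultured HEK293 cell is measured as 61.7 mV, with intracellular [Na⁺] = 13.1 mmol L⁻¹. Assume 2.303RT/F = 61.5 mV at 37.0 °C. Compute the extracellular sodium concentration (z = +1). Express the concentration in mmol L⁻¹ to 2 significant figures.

130 mmol L⁻¹

Nernst: E = (61.5/1) · log₁₀([out]/[in]), so log₁₀([out]/[in]) = 61.7 × 1 / 61.5 = 1.0033.
[out]/[in] = 10^(1.0033) = 10.08.
[out] = 10.08 × 13.1 = 132 mmol L⁻¹.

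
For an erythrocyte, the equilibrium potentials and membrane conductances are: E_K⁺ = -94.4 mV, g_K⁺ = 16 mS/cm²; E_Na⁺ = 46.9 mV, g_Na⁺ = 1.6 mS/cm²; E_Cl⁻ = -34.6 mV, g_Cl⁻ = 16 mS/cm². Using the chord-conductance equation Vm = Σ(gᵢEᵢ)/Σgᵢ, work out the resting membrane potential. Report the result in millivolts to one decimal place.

-59.2 mV

Σ gᵢEᵢ = 16·(-94.4) + 1.6·(46.9) + 16·(-34.6) = -1988.96
Σ gᵢ = 16 + 1.6 + 16 = 33.6
Vm = -1988.96 / 33.6 = -59.20 mV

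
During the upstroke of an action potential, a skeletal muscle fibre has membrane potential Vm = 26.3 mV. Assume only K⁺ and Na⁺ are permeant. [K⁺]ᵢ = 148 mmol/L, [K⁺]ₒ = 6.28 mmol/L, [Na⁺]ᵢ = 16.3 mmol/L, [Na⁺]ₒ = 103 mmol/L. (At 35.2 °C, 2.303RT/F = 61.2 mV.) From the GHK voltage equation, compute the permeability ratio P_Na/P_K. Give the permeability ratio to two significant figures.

Let α = P_Na/P_K. GHK: Vm = 61.2·log₁₀[(Kₒ + α·Naₒ)/(Kᵢ + α·Naᵢ)].
10^(Vm/61.2) = 10^(26.3/61.2) = 2.6899
So 2.6899·(Kᵢ + α·Naᵢ) = Kₒ + α·Naₒ → α = (2.6899·148.0 − 6.28) / (103.0 − 2.6899·16.3)
α = (398.1 − 6.28) / (103.0 − 43.85) = 391.8/59.15 = 6.624

6.6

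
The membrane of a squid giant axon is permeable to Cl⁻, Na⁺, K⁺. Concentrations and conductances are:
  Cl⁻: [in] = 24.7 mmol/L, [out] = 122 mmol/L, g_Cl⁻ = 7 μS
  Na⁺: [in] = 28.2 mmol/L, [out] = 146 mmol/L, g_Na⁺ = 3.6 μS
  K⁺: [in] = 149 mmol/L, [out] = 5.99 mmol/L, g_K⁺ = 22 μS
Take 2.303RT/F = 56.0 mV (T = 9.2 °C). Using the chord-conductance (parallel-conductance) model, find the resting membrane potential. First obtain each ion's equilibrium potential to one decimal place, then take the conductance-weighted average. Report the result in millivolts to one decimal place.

-56.7 mV

E_Cl⁻ = (56.0/-1)·log₁₀(122/24.7) = -38.8 mV
E_Na⁺ = (56.0/1)·log₁₀(146/28.2) = 40.0 mV
E_K⁺ = (56.0/1)·log₁₀(5.99/149) = -78.2 mV
Vm = (Σ gᵢEᵢ)/(Σ gᵢ) = (7·-38.8 + 3.6·40.0 + 22·-78.2) / (7 + 3.6 + 22)
= -1848.00 / 32.6 = -56.69 mV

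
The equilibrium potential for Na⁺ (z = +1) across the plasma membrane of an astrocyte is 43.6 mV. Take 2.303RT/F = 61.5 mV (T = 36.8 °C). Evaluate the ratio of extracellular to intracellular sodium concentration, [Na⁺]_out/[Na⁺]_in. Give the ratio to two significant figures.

log₁₀([out]/[in]) = E·z/(61.5) = 43.6 × 1 / 61.5 = 0.7089
[out]/[in] = 10^(0.7089) = 5.116

5.1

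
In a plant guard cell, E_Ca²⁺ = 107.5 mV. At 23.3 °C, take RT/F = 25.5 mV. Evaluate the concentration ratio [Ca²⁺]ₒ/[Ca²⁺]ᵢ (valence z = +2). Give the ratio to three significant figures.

ln([out]/[in]) = E·z/(25.5) = 107.5 × 2 / 25.5 = 8.4314
[out]/[in] = e^(8.4314) = 4589

4590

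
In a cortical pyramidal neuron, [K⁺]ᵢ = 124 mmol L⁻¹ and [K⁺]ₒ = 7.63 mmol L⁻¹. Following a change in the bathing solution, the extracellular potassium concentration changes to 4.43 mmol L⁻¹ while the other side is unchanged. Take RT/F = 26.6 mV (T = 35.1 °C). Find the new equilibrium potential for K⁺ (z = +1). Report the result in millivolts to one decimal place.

After the shift: [K⁺]_out = 4.43, [K⁺]_in = 124 mmol L⁻¹.
E_new = (26.6/1)·ln(4.43/124) = 26.60 · (-3.3319) = -88.63 mV

-88.6 mV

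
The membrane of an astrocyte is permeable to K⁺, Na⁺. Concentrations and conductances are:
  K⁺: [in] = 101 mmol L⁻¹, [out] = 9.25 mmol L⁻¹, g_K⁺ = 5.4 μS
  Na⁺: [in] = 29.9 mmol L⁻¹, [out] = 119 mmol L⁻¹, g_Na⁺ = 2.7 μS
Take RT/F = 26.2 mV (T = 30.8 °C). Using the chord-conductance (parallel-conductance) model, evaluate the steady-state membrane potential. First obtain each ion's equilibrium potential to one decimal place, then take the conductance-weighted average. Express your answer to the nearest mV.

-30 mV

E_K⁺ = (26.2/1)·ln(9.25/101) = -62.6 mV
E_Na⁺ = (26.2/1)·ln(119/29.9) = 36.2 mV
Vm = (Σ gᵢEᵢ)/(Σ gᵢ) = (5.4·-62.6 + 2.7·36.2) / (5.4 + 2.7)
= -240.30 / 8.1 = -29.67 mV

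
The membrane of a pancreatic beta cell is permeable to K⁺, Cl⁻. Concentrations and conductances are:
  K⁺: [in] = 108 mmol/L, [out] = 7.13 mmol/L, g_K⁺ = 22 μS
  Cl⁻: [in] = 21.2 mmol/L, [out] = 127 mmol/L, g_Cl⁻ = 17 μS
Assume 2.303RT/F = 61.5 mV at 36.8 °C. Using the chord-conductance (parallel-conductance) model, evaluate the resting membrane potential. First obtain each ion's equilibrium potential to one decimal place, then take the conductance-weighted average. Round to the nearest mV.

-62 mV

E_K⁺ = (61.5/1)·log₁₀(7.13/108) = -72.6 mV
E_Cl⁻ = (61.5/-1)·log₁₀(127/21.2) = -47.8 mV
Vm = (Σ gᵢEᵢ)/(Σ gᵢ) = (22·-72.6 + 17·-47.8) / (22 + 17)
= -2409.80 / 39 = -61.79 mV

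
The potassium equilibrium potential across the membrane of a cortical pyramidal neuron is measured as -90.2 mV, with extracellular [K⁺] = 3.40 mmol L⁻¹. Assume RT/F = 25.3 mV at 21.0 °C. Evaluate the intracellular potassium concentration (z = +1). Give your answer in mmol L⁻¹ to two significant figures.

Nernst: E = (25.3/1) · ln([out]/[in]), so ln([out]/[in]) = -90.2 × 1 / 25.3 = -3.5652.
[out]/[in] = e^(-3.5652) = 0.02829.
[in] = 3.40 / 0.02829 = 120.2 mmol L⁻¹.

120 mmol L⁻¹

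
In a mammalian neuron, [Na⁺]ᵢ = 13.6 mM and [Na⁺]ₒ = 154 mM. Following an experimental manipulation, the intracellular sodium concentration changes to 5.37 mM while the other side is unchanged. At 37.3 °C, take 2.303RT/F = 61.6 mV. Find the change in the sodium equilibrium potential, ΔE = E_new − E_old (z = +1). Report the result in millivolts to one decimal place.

E_old = (61.6/1)·log₁₀(154/13.6) = 64.93 mV
E_new = (61.6/1)·log₁₀(154/5.37) = 89.78 mV
ΔE = 89.78 − (64.93) = 24.86 mV

24.9 mV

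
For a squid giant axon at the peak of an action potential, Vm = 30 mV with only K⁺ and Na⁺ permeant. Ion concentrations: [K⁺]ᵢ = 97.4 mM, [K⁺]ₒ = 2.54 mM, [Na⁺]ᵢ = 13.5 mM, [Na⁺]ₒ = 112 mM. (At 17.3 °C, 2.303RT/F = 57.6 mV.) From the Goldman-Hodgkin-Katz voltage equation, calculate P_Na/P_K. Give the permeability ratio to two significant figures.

4.8

Let α = P_Na/P_K. GHK: Vm = 57.6·log₁₀[(Kₒ + α·Naₒ)/(Kᵢ + α·Naᵢ)].
10^(Vm/57.6) = 10^(30.0/57.6) = 3.3177
So 3.3177·(Kᵢ + α·Naᵢ) = Kₒ + α·Naₒ → α = (3.3177·97.4 − 2.54) / (112.0 − 3.3177·13.5)
α = (323.1 − 2.54) / (112.0 − 44.79) = 320.6/67.21 = 4.77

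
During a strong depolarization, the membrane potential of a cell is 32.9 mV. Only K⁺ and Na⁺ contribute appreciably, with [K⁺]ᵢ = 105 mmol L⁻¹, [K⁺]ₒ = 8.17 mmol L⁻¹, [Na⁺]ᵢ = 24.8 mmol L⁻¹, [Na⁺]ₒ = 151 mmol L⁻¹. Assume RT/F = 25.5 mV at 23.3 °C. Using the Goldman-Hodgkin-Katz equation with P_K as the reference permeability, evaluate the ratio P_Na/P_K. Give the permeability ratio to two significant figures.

Let α = P_Na/P_K. GHK: Vm = 25.5·ln[(Kₒ + α·Naₒ)/(Kᵢ + α·Naᵢ)].
e^(Vm/25.5) = e^(32.9/25.5) = 3.6335
So 3.6335·(Kᵢ + α·Naᵢ) = Kₒ + α·Naₒ → α = (3.6335·105.0 − 8.17) / (151.0 − 3.6335·24.8)
α = (381.5 − 8.17) / (151.0 − 90.11) = 373.3/60.89 = 6.132

6.1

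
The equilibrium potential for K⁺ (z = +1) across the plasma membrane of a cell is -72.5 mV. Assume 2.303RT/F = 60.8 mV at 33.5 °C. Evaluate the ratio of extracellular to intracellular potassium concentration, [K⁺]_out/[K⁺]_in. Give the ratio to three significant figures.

0.0642

log₁₀([out]/[in]) = E·z/(60.8) = -72.5 × 1 / 60.8 = -1.1924
[out]/[in] = 10^(-1.1924) = 0.0642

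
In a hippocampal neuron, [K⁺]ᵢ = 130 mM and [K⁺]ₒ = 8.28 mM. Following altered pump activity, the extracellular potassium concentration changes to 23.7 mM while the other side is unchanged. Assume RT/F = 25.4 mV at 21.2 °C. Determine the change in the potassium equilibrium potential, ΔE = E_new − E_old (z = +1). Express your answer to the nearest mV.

27 mV

E_old = (25.4/1)·ln(8.28/130) = -69.94 mV
E_new = (25.4/1)·ln(23.7/130) = -43.23 mV
ΔE = -43.23 − (-69.94) = 26.71 mV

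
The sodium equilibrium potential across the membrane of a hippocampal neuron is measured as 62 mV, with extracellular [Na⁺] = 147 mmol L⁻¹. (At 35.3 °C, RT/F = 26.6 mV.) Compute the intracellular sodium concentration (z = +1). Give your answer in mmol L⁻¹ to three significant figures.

Nernst: E = (26.6/1) · ln([out]/[in]), so ln([out]/[in]) = 62.0 × 1 / 26.6 = 2.3308.
[out]/[in] = e^(2.3308) = 10.29.
[in] = 147 / 10.29 = 14.29 mmol L⁻¹.

14.3 mmol L⁻¹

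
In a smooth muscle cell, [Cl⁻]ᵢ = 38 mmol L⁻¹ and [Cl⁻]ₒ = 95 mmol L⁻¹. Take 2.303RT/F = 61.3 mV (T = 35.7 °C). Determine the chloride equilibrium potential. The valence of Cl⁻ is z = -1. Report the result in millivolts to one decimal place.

E = (61.3/z) · log₁₀([Cl⁻]_out/[Cl⁻]_in) with z = -1.
For an anion, dividing by z = -1 reverses the sign.
= (61.3/-1) · log₁₀(95/38) = -61.30 · log₁₀(2.5)
= -61.30 · (0.3979) = -24.39 mV

-24.4 mV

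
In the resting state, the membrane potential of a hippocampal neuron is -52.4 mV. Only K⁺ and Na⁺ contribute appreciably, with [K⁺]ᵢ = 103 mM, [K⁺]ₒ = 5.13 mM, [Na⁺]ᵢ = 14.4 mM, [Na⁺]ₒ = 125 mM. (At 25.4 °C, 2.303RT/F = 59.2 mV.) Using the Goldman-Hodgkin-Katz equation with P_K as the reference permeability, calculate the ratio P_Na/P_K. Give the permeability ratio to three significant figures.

0.0673

Let α = P_Na/P_K. GHK: Vm = 59.2·log₁₀[(Kₒ + α·Naₒ)/(Kᵢ + α·Naᵢ)].
10^(Vm/59.2) = 10^(-52.4/59.2) = 0.13028
So 0.13028·(Kᵢ + α·Naᵢ) = Kₒ + α·Naₒ → α = (0.13028·103.0 − 5.13) / (125.0 − 0.13028·14.4)
α = (13.42 − 5.13) / (125.0 − 1.876) = 8.288/123.1 = 0.06732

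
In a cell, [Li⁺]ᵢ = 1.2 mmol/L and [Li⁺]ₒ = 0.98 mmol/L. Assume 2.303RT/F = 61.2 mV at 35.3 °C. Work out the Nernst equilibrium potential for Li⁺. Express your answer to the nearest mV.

-5 mV

E = (61.2/z) · log₁₀([Li⁺]_out/[Li⁺]_in) with z = +1.
= (61.2/1) · log₁₀(0.98/1.2) = 61.20 · log₁₀(0.8167)
= 61.20 · (-0.0880) = -5.38 mV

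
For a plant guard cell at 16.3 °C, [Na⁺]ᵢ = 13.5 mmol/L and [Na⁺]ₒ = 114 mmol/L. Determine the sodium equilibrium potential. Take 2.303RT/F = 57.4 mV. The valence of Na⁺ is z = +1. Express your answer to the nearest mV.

E = (57.4/z) · log₁₀([Na⁺]_out/[Na⁺]_in) with z = +1.
= (57.4/1) · log₁₀(114/13.5) = 57.40 · log₁₀(8.444)
= 57.40 · (0.9266) = 53.19 mV

53 mV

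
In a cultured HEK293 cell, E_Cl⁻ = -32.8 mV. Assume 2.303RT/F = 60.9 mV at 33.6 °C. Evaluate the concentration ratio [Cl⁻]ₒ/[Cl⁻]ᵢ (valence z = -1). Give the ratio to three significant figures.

3.46

log₁₀([out]/[in]) = E·z/(60.9) = -32.8 × -1 / 60.9 = 0.5386
[out]/[in] = 10^(0.5386) = 3.456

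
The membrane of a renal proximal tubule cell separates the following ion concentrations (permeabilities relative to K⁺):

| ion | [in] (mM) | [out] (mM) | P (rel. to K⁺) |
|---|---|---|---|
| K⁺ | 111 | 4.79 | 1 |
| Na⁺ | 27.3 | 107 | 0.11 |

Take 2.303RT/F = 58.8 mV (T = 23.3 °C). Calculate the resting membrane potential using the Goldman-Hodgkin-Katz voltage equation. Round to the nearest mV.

-49 mV

Vm = 58.8 · log₁₀[(Σ P·[cation]ₒ + Σ P·[anion]ᵢ) / (Σ P·[cation]ᵢ + Σ P·[anion]ₒ)]
Numerator = 1×4.79 + 0.11×107 = 16.56
Denominator = 1×111 + 0.11×27.3 = 114
Vm = 58.8 · log₁₀(0.14526) = 58.8 × (-0.8379) = -49.27 mV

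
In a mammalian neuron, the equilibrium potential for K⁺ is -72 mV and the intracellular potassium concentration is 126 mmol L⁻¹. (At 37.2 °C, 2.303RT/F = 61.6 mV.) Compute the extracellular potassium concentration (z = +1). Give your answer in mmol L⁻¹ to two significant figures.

8.5 mmol L⁻¹

Nernst: E = (61.6/1) · log₁₀([out]/[in]), so log₁₀([out]/[in]) = -72.0 × 1 / 61.6 = -1.1688.
[out]/[in] = 10^(-1.1688) = 0.06779.
[out] = 0.06779 × 126 = 8.542 mmol L⁻¹.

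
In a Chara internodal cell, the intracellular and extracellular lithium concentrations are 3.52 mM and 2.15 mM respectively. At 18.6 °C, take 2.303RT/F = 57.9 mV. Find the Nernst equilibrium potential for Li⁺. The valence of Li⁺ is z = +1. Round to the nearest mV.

E = (57.9/z) · log₁₀([Li⁺]_out/[Li⁺]_in) with z = +1.
= (57.9/1) · log₁₀(2.15/3.52) = 57.90 · log₁₀(0.6108)
= 57.90 · (-0.2141) = -12.40 mV

-12 mV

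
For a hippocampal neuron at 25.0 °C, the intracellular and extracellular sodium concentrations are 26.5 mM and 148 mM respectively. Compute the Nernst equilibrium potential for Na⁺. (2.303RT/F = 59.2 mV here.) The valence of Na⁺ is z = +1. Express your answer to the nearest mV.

E = (59.2/z) · log₁₀([Na⁺]_out/[Na⁺]_in) with z = +1.
= (59.2/1) · log₁₀(148/26.5) = 59.20 · log₁₀(5.585)
= 59.20 · (0.7470) = 44.22 mV

44 mV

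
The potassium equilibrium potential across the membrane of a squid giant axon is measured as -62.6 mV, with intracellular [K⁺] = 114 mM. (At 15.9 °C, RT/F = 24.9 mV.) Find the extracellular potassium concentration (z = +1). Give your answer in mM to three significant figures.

Nernst: E = (24.9/1) · ln([out]/[in]), so ln([out]/[in]) = -62.6 × 1 / 24.9 = -2.5141.
[out]/[in] = e^(-2.5141) = 0.08094.
[out] = 0.08094 × 114 = 9.227 mM.

9.23 mM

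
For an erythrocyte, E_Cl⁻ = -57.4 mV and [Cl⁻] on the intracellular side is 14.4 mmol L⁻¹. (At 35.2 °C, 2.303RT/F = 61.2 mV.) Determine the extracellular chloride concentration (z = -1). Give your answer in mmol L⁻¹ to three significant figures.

125 mmol L⁻¹

Nernst: E = (61.2/-1) · log₁₀([out]/[in]), so log₁₀([out]/[in]) = -57.4 × -1 / 61.2 = 0.9379.
[out]/[in] = 10^(0.9379) = 8.668.
[out] = 8.668 × 14.4 = 124.8 mmol L⁻¹.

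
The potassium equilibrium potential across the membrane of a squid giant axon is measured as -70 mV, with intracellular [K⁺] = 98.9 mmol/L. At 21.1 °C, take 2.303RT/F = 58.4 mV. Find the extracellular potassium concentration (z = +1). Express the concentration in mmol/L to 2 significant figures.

Nernst: E = (58.4/1) · log₁₀([out]/[in]), so log₁₀([out]/[in]) = -70.0 × 1 / 58.4 = -1.1986.
[out]/[in] = 10^(-1.1986) = 0.0633.
[out] = 0.0633 × 98.9 = 6.26 mmol/L.

6.3 mmol/L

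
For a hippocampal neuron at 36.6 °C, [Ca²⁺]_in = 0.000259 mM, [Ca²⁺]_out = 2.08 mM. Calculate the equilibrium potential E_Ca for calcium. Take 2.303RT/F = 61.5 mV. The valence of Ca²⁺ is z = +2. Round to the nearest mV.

E = (61.5/z) · log₁₀([Ca²⁺]_out/[Ca²⁺]_in) with z = +2.
= (61.5/2) · log₁₀(2.08/0.000259) = 30.75 · log₁₀(8031)
= 30.75 · (3.9048) = 120.07 mV

120 mV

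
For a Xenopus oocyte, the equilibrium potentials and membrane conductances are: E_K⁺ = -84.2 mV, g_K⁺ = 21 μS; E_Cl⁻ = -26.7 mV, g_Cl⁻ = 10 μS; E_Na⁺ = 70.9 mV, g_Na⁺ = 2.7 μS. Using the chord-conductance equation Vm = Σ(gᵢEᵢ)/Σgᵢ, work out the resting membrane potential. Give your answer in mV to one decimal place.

-54.7 mV

Σ gᵢEᵢ = 21·(-84.2) + 10·(-26.7) + 2.7·(70.9) = -1843.77
Σ gᵢ = 21 + 10 + 2.7 = 33.7
Vm = -1843.77 / 33.7 = -54.71 mV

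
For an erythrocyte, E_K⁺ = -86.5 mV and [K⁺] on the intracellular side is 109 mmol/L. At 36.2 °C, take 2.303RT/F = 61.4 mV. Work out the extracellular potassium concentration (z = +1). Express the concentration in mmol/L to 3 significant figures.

Nernst: E = (61.4/1) · log₁₀([out]/[in]), so log₁₀([out]/[in]) = -86.5 × 1 / 61.4 = -1.4088.
[out]/[in] = 10^(-1.4088) = 0.03901.
[out] = 0.03901 × 109 = 4.252 mmol/L.

4.25 mmol/L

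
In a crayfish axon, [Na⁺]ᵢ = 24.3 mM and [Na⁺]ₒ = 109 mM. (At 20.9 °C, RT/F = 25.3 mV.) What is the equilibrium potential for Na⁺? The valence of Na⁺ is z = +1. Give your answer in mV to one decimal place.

38.0 mV

E = (25.3/z) · ln([Na⁺]_out/[Na⁺]_in) with z = +1.
= (25.3/1) · ln(109/24.3) = 25.30 · ln(4.486)
= 25.30 · (1.5009) = 37.97 mV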